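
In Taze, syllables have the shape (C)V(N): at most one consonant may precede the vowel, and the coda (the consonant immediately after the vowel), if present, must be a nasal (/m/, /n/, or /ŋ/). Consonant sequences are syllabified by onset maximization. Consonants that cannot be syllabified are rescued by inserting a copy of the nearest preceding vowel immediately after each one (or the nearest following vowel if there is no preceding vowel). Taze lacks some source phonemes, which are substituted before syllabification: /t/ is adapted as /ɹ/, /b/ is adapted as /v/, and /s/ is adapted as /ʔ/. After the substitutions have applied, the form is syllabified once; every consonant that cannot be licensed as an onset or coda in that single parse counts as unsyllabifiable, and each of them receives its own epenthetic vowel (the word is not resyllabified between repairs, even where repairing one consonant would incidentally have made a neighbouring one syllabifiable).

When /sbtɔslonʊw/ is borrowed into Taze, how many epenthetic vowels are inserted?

After substitution the input is /ʔvɹɔʔlonʊw/.
The unsyllabifiable consonants are /ʔ/, /v/, /ʔ/, /w/; each receives one epenthetic vowel.

4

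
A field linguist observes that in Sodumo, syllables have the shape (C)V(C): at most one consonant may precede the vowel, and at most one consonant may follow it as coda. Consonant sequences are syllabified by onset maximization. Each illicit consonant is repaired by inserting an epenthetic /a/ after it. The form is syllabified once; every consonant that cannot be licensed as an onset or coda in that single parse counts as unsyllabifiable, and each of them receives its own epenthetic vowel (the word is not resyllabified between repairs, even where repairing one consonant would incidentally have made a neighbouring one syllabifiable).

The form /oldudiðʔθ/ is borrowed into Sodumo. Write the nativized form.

The consonants /ʔ/, /θ/ cannot be parsed into a legal (C)V(C) syllable (at most one coda consonant is licensed; onsets are limited to one consonant).
Epenthesis after each stranded consonant: /ʔ/ → /ʔa/, /θ/ → /θa/.

oldudiðʔaθa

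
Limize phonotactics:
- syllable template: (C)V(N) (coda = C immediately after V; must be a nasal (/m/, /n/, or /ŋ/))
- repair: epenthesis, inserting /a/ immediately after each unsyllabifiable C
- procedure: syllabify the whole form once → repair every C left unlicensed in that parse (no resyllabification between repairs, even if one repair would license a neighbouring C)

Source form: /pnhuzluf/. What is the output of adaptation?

panahuzalufa

The consonants /p/, /n/, /z/, /f/ cannot be parsed into a legal (C)V(N) syllable (only a nasal (/m/, /n/, or /ŋ/) is licensed in coda position; onsets are limited to one consonant).
Epenthesis after each stranded consonant: /p/ → /pa/, /n/ → /na/, /z/ → /za/, /f/ → /fa/.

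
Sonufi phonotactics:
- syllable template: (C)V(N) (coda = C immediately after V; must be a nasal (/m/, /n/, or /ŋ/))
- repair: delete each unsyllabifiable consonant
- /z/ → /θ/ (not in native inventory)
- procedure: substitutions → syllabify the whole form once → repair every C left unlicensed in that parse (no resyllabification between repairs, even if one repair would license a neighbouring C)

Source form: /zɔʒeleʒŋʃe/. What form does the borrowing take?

θɔʒeleʃe

Substitution: /z/ → /θ/, giving /θɔʒeleʒŋʃe/.
Under (C)V(N), the unsyllabifiable consonants are /ʒ/, /ŋ/ (only a nasal (/m/, /n/, or /ŋ/) is licensed in coda position; onsets are limited to one consonant).
Each unlicensed consonant is deleted: /ʒ/, /ŋ/.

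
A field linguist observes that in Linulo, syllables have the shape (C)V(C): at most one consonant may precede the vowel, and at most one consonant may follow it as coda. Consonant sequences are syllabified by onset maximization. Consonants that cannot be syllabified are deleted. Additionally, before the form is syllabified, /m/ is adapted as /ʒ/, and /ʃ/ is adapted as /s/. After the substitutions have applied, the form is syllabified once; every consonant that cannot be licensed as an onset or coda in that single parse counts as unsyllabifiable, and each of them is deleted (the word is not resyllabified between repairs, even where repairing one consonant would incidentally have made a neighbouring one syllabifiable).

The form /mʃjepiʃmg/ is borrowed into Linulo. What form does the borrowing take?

jepis

Substitution: /m/ → /ʒ/, /ʃ/ → /s/, giving /ʒsjepisʒg/.
Under (C)V(C), the unsyllabifiable consonants are /ʒ/, /s/, /ʒ/, /g/ (at most one coda consonant is licensed; onsets are limited to one consonant).
Deleting the stranded consonants removes /ʒ/, /s/, /ʒ/, /g/.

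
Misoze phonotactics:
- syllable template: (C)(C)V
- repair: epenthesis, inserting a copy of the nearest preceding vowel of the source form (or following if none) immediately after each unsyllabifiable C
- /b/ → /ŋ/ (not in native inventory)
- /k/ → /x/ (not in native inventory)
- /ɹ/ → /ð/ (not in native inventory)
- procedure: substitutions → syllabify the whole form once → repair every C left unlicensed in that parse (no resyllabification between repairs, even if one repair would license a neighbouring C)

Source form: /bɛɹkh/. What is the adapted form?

ŋɛðɛxɛhɛ

Substitution: /b/ → /ŋ/, /ɹ/ → /ð/, /k/ → /x/, giving /ŋɛðxh/.
Syllabifying with onset maximization leaves /ð/, /x/, /h/ stranded (no codas are permitted; onsets may contain at most 2 consonants).
Each unlicensed consonant becomes the onset of a new syllable: /ð/ → /ðɛ/, /x/ → /xɛ/, /h/ → /hɛ/.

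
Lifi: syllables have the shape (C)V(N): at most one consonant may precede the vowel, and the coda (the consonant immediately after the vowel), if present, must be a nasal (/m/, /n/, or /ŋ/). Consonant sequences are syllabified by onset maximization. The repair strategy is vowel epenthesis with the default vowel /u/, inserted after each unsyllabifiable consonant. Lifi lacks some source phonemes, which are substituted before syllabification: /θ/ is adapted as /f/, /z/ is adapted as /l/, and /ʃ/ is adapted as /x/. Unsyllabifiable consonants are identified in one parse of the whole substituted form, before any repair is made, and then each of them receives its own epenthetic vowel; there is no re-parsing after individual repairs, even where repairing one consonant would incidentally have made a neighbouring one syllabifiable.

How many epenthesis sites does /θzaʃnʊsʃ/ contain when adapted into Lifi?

After substitution the input is /flaxnʊsx/.
The unsyllabifiable consonants are /f/, /x/, /s/, /x/; each receives one epenthetic vowel.

4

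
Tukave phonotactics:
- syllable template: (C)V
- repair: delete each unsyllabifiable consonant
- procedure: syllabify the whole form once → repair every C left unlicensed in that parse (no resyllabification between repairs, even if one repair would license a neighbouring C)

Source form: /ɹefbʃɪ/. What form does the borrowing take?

ɹeʃɪ

The consonants /f/, /b/ cannot be parsed into a legal (C)V syllable (no codas are permitted; onsets are limited to one consonant).
Deletion applies to /f/, /b/.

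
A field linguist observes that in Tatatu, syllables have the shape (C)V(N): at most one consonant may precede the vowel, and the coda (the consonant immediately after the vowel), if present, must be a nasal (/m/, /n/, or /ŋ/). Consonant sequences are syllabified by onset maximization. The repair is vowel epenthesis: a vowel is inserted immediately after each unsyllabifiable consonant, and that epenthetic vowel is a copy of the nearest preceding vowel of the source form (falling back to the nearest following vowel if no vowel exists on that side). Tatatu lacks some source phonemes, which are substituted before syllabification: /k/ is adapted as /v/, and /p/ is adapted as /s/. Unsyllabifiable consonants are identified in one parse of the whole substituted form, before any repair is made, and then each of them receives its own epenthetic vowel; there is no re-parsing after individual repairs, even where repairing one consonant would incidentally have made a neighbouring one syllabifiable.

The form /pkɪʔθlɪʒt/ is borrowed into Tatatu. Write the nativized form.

Substitution: /p/ → /s/, /k/ → /v/, giving /svɪʔθlɪʒt/.
The consonants /s/, /ʔ/, /θ/, /ʒ/, /t/ cannot be parsed into a legal (C)V(N) syllable (only a nasal (/m/, /n/, or /ŋ/) is licensed in coda position; onsets are limited to one consonant).
Epenthesis after each stranded consonant: /s/ → /sɪ/, /ʔ/ → /ʔɪ/, /θ/ → /θɪ/, /ʒ/ → /ʒɪ/, /t/ → /tɪ/.

sɪvɪʔɪθɪlɪʒɪtɪ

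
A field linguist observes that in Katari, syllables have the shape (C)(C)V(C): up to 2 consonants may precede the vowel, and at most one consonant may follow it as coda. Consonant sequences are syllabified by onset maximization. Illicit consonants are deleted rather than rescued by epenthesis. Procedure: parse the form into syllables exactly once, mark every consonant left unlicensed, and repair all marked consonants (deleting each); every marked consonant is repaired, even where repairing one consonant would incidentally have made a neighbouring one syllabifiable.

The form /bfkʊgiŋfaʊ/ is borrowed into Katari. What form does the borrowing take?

Syllabifying with onset maximization leaves /b/ stranded (at most one coda consonant is licensed; onsets may contain at most 2 consonants).
Each unlicensed consonant is deleted: /b/.

fkʊgiŋfaʊ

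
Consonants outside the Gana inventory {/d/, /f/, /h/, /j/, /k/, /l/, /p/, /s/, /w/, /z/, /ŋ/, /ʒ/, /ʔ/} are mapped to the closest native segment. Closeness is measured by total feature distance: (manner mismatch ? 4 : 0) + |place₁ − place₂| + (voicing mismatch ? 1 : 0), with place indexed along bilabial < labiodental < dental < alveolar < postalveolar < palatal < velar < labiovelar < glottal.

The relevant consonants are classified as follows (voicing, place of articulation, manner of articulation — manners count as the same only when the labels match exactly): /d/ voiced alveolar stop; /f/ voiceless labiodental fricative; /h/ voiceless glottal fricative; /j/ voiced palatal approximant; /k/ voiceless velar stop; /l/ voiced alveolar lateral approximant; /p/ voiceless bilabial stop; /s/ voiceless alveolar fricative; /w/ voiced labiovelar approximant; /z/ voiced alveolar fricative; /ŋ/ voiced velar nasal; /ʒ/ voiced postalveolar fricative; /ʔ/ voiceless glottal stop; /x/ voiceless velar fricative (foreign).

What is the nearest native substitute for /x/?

/h/ is closest: same manner (fricative), place distance 2 (velar→glottal), same voicing; total 2. Next closest is /s/ at distance 3.

h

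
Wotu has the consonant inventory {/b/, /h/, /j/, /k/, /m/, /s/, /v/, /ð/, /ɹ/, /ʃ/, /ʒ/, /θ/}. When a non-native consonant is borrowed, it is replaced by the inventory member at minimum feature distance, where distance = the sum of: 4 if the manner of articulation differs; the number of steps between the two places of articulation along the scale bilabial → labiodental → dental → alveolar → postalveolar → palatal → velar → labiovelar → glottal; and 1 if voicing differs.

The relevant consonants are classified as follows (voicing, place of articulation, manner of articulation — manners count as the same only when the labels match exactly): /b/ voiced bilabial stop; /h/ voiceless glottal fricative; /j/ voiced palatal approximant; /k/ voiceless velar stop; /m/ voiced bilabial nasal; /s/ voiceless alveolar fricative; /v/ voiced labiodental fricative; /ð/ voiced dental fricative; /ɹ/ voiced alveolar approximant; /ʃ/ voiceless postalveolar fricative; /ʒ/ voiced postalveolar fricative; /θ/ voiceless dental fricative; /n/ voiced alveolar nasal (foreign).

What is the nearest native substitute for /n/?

/m/ is closest: same manner (nasal), place distance 3 (alveolar→bilabial), same voicing; total 3. Next closest is /ɹ/ at distance 4.

m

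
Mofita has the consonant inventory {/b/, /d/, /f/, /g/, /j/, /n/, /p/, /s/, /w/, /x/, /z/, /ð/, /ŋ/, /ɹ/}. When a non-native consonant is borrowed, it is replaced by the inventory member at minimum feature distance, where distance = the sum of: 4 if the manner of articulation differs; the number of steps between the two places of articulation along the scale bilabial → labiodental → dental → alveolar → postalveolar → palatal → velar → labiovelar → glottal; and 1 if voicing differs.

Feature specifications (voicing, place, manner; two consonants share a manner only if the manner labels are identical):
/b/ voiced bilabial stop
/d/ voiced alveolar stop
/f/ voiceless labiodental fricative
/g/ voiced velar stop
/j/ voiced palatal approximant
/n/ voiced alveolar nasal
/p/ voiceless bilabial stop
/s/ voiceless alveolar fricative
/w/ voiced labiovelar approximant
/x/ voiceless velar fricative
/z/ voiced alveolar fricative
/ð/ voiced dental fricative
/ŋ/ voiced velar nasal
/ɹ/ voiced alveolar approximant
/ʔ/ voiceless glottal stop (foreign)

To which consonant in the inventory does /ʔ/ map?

/g/ is closest: same manner (stop), place distance 2 (glottal→velar), voicing differs (+1); total 3. Next closest is /d/ at distance 6.

g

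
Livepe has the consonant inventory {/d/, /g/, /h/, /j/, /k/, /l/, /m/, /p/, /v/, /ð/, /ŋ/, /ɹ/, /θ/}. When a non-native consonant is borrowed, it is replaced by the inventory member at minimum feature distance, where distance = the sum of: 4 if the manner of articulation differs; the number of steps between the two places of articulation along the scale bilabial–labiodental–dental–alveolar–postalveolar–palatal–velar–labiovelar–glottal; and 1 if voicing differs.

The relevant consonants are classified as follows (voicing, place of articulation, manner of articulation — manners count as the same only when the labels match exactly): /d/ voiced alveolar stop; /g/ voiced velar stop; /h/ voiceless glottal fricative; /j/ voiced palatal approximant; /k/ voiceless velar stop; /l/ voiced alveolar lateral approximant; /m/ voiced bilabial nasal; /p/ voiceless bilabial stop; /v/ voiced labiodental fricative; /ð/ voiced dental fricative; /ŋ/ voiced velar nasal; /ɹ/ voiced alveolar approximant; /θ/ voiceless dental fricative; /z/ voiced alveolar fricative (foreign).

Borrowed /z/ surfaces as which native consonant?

/ð/ is closest: same manner (fricative), place distance 1 (alveolar→dental), same voicing; total 1. Next closest is /v/ at distance 2.

ð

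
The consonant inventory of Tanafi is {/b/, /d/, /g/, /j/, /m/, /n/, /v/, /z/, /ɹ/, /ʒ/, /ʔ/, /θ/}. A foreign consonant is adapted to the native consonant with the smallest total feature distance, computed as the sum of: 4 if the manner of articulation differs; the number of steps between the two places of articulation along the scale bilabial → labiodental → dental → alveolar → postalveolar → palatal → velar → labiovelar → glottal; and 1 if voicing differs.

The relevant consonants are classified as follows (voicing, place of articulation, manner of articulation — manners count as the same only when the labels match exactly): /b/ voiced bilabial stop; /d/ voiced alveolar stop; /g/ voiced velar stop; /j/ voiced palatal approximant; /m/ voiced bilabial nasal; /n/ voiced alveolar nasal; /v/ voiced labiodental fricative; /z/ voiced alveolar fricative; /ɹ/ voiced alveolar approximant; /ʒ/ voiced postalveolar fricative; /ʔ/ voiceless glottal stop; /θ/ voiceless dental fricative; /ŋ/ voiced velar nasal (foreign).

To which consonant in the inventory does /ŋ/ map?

/n/ is closest: same manner (nasal), place distance 3 (velar→alveolar), same voicing; total 3. Next closest is /g/ at distance 4.

n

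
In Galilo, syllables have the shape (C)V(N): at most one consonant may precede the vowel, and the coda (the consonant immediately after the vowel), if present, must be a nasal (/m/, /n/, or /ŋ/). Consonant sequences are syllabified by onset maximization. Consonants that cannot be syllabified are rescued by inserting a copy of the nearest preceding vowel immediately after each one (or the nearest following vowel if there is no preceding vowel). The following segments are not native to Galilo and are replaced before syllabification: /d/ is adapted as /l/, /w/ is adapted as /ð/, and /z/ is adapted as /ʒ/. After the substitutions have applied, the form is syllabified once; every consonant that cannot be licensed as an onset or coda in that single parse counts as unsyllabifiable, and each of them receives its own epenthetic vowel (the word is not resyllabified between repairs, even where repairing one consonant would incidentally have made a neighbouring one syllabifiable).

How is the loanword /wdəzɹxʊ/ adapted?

ðələʒəɹəxʊ

Substitution: /w/ → /ð/, /d/ → /l/, /z/ → /ʒ/, giving /ðləʒɹxʊ/.
Under (C)V(N), the unsyllabifiable consonants are /ð/, /ʒ/, /ɹ/ (only a nasal (/m/, /n/, or /ŋ/) is licensed in coda position; onsets are limited to one consonant).
Inserting the epenthetic vowel yields /ð/ → /ðə/, /ʒ/ → /ʒə/, /ɹ/ → /ɹə/.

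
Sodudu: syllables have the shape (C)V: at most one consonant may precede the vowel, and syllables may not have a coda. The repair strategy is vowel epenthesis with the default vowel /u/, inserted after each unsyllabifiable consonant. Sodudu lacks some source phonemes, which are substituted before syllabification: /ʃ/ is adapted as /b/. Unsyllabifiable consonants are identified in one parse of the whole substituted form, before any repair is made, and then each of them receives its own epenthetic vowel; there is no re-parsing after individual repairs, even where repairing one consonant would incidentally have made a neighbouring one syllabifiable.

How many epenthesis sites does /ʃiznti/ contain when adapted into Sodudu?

After substitution the input is /biznti/.
The unsyllabifiable consonants are /z/, /n/; each receives one epenthetic vowel.

2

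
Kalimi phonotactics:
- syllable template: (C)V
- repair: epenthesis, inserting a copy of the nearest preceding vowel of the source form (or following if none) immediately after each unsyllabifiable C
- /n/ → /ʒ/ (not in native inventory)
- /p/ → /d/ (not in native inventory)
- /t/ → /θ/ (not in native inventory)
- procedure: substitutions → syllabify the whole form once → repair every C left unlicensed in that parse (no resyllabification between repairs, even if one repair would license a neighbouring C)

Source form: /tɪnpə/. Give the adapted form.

θɪʒɪdə

Substitution: /t/ → /θ/, /n/ → /ʒ/, /p/ → /d/, giving /θɪʒdə/.
The consonants /ʒ/ cannot be parsed into a legal (C)V syllable (no codas are permitted; onsets are limited to one consonant).
Epenthesis after each stranded consonant: /ʒ/ → /ʒɪ/.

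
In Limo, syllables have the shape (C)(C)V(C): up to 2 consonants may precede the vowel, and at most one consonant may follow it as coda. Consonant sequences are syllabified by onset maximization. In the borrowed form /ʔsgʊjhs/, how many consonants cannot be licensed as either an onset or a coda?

Under (C)(C)V(C), the unsyllabifiable consonants are /ʔ/, /h/, /s/ (at most one coda consonant is licensed; onsets may contain at most 2 consonants).

3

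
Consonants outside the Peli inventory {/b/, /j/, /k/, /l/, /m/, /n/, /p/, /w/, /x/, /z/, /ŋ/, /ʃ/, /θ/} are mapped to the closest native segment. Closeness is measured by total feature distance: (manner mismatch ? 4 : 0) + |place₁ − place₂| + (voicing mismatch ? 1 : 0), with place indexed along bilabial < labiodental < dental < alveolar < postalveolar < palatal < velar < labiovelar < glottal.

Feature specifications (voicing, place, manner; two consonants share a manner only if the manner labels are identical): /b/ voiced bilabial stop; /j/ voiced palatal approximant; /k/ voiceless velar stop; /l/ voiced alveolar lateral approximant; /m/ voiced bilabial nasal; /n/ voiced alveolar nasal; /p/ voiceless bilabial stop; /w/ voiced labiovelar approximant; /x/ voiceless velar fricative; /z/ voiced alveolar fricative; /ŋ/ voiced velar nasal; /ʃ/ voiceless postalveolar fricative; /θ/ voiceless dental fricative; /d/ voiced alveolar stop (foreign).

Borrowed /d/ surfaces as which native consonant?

b

/b/ is closest: same manner (stop), place distance 3 (alveolar→bilabial), same voicing; total 3. Next closest is /k/ at distance 4.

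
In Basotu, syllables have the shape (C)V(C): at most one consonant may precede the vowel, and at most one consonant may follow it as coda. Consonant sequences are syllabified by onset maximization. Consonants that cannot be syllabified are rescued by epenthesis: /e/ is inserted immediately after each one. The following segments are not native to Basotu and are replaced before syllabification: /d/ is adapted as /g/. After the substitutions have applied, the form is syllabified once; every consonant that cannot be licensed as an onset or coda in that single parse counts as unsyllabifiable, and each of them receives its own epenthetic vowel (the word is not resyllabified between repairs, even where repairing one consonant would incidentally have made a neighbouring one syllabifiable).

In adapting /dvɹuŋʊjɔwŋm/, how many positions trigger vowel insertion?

4

After substitution the input is /gvɹuŋʊjɔwŋm/.
The unsyllabifiable consonants are /g/, /v/, /ŋ/, /m/; each receives one epenthetic vowel.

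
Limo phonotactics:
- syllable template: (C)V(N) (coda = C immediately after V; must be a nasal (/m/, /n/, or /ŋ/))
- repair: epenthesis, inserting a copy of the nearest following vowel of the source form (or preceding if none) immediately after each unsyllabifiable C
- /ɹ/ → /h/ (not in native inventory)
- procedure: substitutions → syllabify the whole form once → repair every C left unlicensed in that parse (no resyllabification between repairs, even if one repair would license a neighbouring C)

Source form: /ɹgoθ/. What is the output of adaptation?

hogoθo

Substitution: /ɹ/ → /h/, giving /hgoθ/.
Syllabifying with onset maximization leaves /h/, /θ/ stranded (only a nasal (/m/, /n/, or /ŋ/) is licensed in coda position; onsets are limited to one consonant).
Inserting the epenthetic vowel yields /h/ → /ho/, /θ/ → /θo/.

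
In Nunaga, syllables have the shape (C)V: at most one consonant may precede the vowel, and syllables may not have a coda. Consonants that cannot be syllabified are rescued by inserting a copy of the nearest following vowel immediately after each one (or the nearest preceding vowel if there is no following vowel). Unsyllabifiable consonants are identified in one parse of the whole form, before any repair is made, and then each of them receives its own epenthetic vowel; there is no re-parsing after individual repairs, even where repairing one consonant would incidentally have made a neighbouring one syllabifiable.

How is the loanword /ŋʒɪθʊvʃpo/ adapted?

Under (C)V, the unsyllabifiable consonants are /ŋ/, /v/, /ʃ/ (no codas are permitted; onsets are limited to one consonant).
Each unlicensed consonant becomes the onset of a new syllable: /ŋ/ → /ŋɪ/, /v/ → /vo/, /ʃ/ → /ʃo/.

ŋɪʒɪθʊvoʃopo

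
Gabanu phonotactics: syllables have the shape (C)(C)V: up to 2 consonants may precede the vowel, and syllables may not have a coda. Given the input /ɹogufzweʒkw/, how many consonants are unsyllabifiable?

4

Under (C)(C)V, the unsyllabifiable consonants are /f/, /ʒ/, /k/, /w/ (no codas are permitted; onsets may contain at most 2 consonants).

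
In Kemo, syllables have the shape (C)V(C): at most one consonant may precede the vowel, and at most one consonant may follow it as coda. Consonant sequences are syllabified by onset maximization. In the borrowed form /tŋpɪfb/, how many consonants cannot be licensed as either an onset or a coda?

The consonants /t/, /ŋ/, /b/ cannot be parsed into a legal (C)V(C) syllable (at most one coda consonant is licensed; onsets are limited to one consonant).

3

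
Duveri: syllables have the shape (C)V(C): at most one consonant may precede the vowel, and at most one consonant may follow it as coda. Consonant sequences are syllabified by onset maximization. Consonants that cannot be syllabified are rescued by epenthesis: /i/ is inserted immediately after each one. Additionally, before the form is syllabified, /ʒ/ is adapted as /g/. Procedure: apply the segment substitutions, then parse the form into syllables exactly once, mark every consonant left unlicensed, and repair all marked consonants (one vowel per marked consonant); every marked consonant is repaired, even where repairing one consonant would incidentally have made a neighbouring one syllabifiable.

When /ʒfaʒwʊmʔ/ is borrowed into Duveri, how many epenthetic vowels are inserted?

2

After substitution the input is /gfagwʊmʔ/.
The unsyllabifiable consonants are /g/, /ʔ/; each receives one epenthetic vowel.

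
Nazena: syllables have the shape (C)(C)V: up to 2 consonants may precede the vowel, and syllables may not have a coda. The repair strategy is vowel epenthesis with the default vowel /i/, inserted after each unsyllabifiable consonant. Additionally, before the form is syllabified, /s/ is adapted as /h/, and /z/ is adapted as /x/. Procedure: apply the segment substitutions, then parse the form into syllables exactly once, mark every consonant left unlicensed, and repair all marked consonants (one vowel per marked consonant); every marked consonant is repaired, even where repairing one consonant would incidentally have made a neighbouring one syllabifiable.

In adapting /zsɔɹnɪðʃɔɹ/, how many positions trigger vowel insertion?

1

After substitution the input is /xhɔɹnɪðʃɔɹ/.
The unsyllabifiable consonants are /ɹ/; each receives one epenthetic vowel.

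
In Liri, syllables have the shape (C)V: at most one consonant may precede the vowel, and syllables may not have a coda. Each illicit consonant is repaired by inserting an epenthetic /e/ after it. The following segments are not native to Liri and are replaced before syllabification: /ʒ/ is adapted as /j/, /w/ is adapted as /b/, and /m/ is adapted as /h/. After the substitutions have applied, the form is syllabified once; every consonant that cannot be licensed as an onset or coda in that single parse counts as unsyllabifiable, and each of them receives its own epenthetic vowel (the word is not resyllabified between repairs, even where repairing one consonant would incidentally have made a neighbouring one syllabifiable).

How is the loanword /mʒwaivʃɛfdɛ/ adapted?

hejebaiveʃɛfedɛ

Substitution: /m/ → /h/, /ʒ/ → /j/, /w/ → /b/, giving /hjbaivʃɛfdɛ/.
Syllabifying with onset maximization leaves /h/, /j/, /v/, /f/ stranded (no codas are permitted; onsets are limited to one consonant).
Each unlicensed consonant becomes the onset of a new syllable: /h/ → /he/, /j/ → /je/, /v/ → /ve/, /f/ → /fe/.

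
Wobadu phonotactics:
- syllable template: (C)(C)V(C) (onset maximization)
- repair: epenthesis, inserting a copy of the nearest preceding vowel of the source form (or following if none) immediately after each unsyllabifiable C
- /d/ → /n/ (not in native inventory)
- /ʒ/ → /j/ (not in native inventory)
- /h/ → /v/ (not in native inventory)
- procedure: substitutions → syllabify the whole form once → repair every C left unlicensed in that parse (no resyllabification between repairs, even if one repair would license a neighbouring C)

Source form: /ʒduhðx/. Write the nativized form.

Substitution: /ʒ/ → /j/, /d/ → /n/, /h/ → /v/, giving /jnuvðx/.
Under (C)(C)V(C), the unsyllabifiable consonants are /ð/, /x/ (at most one coda consonant is licensed; onsets may contain at most 2 consonants).
Inserting the epenthetic vowel yields /ð/ → /ðu/, /x/ → /xu/.

jnuvðuxu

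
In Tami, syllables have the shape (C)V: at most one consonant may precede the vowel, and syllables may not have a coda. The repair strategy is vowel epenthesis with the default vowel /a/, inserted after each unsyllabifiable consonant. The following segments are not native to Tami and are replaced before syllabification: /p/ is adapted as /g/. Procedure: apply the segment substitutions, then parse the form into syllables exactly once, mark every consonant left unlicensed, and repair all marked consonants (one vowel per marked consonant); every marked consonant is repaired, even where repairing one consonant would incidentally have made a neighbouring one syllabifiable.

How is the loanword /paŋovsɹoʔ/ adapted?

gaŋovasaɹoʔa

Substitution: /p/ → /g/, giving /gaŋovsɹoʔ/.
Syllabifying with onset maximization leaves /v/, /s/, /ʔ/ stranded (no codas are permitted; onsets are limited to one consonant).
Inserting the epenthetic vowel yields /v/ → /va/, /s/ → /sa/, /ʔ/ → /ʔa/.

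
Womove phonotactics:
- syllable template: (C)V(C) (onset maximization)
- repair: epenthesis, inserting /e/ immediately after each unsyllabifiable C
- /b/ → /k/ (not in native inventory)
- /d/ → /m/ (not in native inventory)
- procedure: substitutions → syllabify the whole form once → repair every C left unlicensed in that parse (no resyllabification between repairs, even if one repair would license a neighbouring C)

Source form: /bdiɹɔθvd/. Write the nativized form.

Substitution: /b/ → /k/, /d/ → /m/, giving /kmiɹɔθvm/.
Under (C)V(C), the unsyllabifiable consonants are /k/, /v/, /m/ (at most one coda consonant is licensed; onsets are limited to one consonant).
Epenthesis after each stranded consonant: /k/ → /ke/, /v/ → /ve/, /m/ → /me/.

kemiɹɔθveme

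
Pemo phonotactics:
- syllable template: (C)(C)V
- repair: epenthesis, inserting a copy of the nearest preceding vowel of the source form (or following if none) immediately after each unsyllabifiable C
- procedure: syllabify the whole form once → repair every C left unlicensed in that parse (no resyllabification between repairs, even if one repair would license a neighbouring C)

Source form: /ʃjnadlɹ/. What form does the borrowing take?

Under (C)(C)V, the unsyllabifiable consonants are /ʃ/, /d/, /l/, /ɹ/ (no codas are permitted; onsets may contain at most 2 consonants).
Each unlicensed consonant becomes the onset of a new syllable: /ʃ/ → /ʃa/, /d/ → /da/, /l/ → /la/, /ɹ/ → /ɹa/.

ʃajnadalaɹa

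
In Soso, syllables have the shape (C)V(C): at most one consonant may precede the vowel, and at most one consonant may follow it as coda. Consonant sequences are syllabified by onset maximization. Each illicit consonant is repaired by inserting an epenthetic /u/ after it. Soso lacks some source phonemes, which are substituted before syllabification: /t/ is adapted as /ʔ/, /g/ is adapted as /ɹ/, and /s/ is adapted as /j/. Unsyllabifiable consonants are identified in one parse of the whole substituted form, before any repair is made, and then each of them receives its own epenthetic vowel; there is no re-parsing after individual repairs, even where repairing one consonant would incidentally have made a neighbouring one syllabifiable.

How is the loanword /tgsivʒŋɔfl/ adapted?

ʔuɹujivʒuŋɔflu

Substitution: /t/ → /ʔ/, /g/ → /ɹ/, /s/ → /j/, giving /ʔɹjivʒŋɔfl/.
Syllabifying with onset maximization leaves /ʔ/, /ɹ/, /ʒ/, /l/ stranded (at most one coda consonant is licensed; onsets are limited to one consonant).
Each unlicensed consonant becomes the onset of a new syllable: /ʔ/ → /ʔu/, /ɹ/ → /ɹu/, /ʒ/ → /ʒu/, /l/ → /lu/.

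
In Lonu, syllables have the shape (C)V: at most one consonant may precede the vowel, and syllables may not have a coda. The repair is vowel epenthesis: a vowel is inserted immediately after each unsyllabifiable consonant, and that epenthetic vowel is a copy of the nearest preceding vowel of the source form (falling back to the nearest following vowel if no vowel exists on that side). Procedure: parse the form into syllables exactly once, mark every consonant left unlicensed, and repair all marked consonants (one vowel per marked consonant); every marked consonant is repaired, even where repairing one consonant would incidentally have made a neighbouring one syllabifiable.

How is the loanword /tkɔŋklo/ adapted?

tɔkɔŋɔkɔlo

Under (C)V, the unsyllabifiable consonants are /t/, /ŋ/, /k/ (no codas are permitted; onsets are limited to one consonant).
Epenthesis after each stranded consonant: /t/ → /tɔ/, /ŋ/ → /ŋɔ/, /k/ → /kɔ/.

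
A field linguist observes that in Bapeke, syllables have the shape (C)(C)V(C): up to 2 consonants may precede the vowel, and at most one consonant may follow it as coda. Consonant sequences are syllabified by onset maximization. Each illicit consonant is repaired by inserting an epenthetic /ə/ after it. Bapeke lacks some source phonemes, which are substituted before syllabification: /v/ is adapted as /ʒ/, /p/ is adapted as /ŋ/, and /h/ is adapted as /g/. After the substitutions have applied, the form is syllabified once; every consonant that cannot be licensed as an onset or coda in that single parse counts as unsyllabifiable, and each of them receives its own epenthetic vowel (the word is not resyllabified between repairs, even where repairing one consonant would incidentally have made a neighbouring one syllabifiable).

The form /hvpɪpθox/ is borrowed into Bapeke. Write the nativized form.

gəʒŋɪŋθox

Substitution: /h/ → /g/, /v/ → /ʒ/, /p/ → /ŋ/, giving /gʒŋɪŋθox/.
Under (C)(C)V(C), the unsyllabifiable consonants are /g/ (at most one coda consonant is licensed; onsets may contain at most 2 consonants).
Epenthesis after each stranded consonant: /g/ → /gə/.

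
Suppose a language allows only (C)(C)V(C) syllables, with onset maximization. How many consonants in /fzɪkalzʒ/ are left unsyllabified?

Syllabifying with onset maximization leaves /z/, /ʒ/ stranded (at most one coda consonant is licensed; onsets may contain at most 2 consonants).

2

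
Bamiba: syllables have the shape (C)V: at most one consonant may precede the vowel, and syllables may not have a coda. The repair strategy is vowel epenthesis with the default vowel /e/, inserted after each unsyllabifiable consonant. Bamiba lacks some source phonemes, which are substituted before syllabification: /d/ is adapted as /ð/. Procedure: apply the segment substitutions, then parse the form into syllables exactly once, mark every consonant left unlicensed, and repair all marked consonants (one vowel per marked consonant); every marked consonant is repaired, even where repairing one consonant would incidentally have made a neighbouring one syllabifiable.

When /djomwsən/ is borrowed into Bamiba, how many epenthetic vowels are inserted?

After substitution the input is /ðjomwsən/.
The unsyllabifiable consonants are /ð/, /m/, /w/, /n/; each receives one epenthetic vowel.

4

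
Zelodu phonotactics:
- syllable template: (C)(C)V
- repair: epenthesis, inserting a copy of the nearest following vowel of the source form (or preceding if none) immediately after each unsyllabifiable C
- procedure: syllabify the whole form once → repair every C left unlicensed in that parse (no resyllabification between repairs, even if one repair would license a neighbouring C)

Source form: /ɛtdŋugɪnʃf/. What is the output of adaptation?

ɛtudŋugɪnɪʃɪfɪ

Syllabifying with onset maximization leaves /t/, /n/, /ʃ/, /f/ stranded (no codas are permitted; onsets may contain at most 2 consonants).
Inserting the epenthetic vowel yields /t/ → /tu/, /n/ → /nɪ/, /ʃ/ → /ʃɪ/, /f/ → /fɪ/.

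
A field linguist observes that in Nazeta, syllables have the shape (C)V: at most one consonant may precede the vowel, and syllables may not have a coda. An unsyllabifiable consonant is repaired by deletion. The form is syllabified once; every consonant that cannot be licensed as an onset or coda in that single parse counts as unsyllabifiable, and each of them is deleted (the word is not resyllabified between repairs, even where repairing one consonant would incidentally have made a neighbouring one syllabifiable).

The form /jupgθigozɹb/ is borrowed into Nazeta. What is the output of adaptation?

Syllabifying with onset maximization leaves /p/, /g/, /z/, /ɹ/, /b/ stranded (no codas are permitted; onsets are limited to one consonant).
Deleting the stranded consonants removes /p/, /g/, /z/, /ɹ/, /b/.

juθigo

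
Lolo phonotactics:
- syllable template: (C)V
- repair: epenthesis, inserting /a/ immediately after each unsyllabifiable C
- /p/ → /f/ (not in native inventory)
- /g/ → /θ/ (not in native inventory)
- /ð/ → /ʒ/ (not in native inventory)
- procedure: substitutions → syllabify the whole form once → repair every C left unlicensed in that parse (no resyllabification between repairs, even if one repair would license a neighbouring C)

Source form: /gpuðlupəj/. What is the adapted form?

θafuʒalufəja

Substitution: /g/ → /θ/, /p/ → /f/, /ð/ → /ʒ/, giving /θfuʒlufəj/.
Syllabifying with onset maximization leaves /θ/, /ʒ/, /j/ stranded (no codas are permitted; onsets are limited to one consonant).
Each unlicensed consonant becomes the onset of a new syllable: /θ/ → /θa/, /ʒ/ → /ʒa/, /j/ → /ja/.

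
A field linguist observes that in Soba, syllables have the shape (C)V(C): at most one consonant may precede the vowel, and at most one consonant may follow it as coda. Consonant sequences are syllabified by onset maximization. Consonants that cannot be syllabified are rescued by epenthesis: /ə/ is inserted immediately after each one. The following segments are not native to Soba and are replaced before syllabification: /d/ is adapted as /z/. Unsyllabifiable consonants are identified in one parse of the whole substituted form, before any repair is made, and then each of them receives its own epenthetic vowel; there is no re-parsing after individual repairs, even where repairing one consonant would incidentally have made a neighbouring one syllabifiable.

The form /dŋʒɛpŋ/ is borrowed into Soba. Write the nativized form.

Substitution: /d/ → /z/, giving /zŋʒɛpŋ/.
Under (C)V(C), the unsyllabifiable consonants are /z/, /ŋ/, /ŋ/ (at most one coda consonant is licensed; onsets are limited to one consonant).
Each unlicensed consonant becomes the onset of a new syllable: /z/ → /zə/, /ŋ/ → /ŋə/, /ŋ/ → /ŋə/.

zəŋəʒɛpŋə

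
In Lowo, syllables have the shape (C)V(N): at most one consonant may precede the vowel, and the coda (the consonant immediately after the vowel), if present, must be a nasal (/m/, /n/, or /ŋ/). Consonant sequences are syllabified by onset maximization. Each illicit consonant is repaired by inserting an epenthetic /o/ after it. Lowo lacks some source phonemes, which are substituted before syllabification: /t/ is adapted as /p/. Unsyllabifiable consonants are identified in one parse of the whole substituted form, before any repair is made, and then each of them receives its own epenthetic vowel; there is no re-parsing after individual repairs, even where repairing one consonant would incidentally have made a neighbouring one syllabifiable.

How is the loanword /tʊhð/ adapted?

pʊhoðo

Substitution: /t/ → /p/, giving /pʊhð/.
Under (C)V(N), the unsyllabifiable consonants are /h/, /ð/ (only a nasal (/m/, /n/, or /ŋ/) is licensed in coda position; onsets are limited to one consonant).
Inserting the epenthetic vowel yields /h/ → /ho/, /ð/ → /ðo/.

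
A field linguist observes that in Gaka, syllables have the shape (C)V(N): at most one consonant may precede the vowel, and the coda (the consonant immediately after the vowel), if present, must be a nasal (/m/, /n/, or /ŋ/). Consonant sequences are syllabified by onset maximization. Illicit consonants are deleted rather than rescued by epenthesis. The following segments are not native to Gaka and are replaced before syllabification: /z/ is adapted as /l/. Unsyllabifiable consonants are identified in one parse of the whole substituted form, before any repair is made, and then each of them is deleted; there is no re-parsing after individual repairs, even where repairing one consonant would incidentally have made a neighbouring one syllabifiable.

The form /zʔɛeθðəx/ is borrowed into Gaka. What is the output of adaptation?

Substitution: /z/ → /l/, giving /lʔɛeθðəx/.
Syllabifying with onset maximization leaves /l/, /θ/, /x/ stranded (only a nasal (/m/, /n/, or /ŋ/) is licensed in coda position; onsets are limited to one consonant).
Deleting the stranded consonants removes /l/, /θ/, /x/.

ʔɛeðə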